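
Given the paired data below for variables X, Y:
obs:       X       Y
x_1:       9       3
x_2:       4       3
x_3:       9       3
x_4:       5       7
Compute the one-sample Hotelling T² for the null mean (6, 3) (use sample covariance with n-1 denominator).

Step 1 — sample mean vector:
  mean(X) = (9 + 4 + 9 + 5) / 4 = 27/4 = 6.75
  mean(Y) = (3 + 3 + 3 + 7) / 4 = 16/4 = 4
  x̄ = (6.75, 4),  deviation x̄ - mu_0 = (6.75, 4) - (6, 3) = (0.75, 1).

Step 2 — sample covariance matrix, S[i,j] = (1/(n-1)) · Σ_k (x_{k,i} - mean_i) · (x_{k,j} - mean_j), divisor n-1 = 3:
  S[X,X] = ((2.25)·(2.25) + (-2.75)·(-2.75) + (2.25)·(2.25) + (-1.75)·(-1.75)) / 3 = 20.75/3 = 6.9167
  S[X,Y] = ((2.25)·(-1) + (-2.75)·(-1) + (2.25)·(-1) + (-1.75)·(3)) / 3 = -7/3 = -2.3333
  S[Y,Y] = ((-1)·(-1) + (-1)·(-1) + (-1)·(-1) + (3)·(3)) / 3 = 12/3 = 4
  S = [[6.9167, -2.3333],
 [-2.3333, 4]].

Step 3 — invert S. det(S) = 6.9167·4 - (-2.3333)² = 22.2222.
  S^{-1} = (1/det) · [[d, -b], [-b, a]] = [[0.18, 0.105],
 [0.105, 0.3113]].

Step 4 — quadratic form (x̄ - mu_0)^T · S^{-1} · (x̄ - mu_0):
  S^{-1} · (x̄ - mu_0) = (0.24, 0.39),
  (x̄ - mu_0)^T · [...] = (0.75)·(0.24) + (1)·(0.39) = 0.57.

Step 5 — scale by n: T² = 4 · 0.57 = 2.28.

T² ≈ 2.28


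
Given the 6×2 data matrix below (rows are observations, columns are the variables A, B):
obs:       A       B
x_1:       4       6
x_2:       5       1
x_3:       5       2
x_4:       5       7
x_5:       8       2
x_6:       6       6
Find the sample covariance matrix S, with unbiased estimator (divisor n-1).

Step 1 — column means:
  mean(A) = (4 + 5 + 5 + 5 + 8 + 6) / 6 = 33/6 = 5.5
  mean(B) = (6 + 1 + 2 + 7 + 2 + 6) / 6 = 24/6 = 4

Step 2 — sample covariance S[i,j] = (1/(n-1)) · Σ_k (x_{k,i} - mean_i) · (x_{k,j} - mean_j), with n-1 = 5.
  S[A,A] = ((-1.5)·(-1.5) + (-0.5)·(-0.5) + (-0.5)·(-0.5) + (-0.5)·(-0.5) + (2.5)·(2.5) + (0.5)·(0.5)) / 5 = 9.5/5 = 1.9
  S[A,B] = ((-1.5)·(2) + (-0.5)·(-3) + (-0.5)·(-2) + (-0.5)·(3) + (2.5)·(-2) + (0.5)·(2)) / 5 = -6/5 = -1.2
  S[B,B] = ((2)·(2) + (-3)·(-3) + (-2)·(-2) + (3)·(3) + (-2)·(-2) + (2)·(2)) / 5 = 34/5 = 6.8

S is symmetric (S[j,i] = S[i,j]). Assembling:

S = [[1.9, -1.2],
 [-1.2, 6.8]]


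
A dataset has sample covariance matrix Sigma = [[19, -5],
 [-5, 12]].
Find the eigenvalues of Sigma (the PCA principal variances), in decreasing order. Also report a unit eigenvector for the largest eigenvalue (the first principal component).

Step 1 — characteristic polynomial of 2×2 Sigma:
  det(Sigma - λI) = λ² - trace · λ + det = 0.
  trace = 19 + 12 = 31, det = 19·12 - (-5)² = 203.
Step 2 — discriminant:
  Δ = trace² - 4·det = 961 - 812 = 149.
Step 3 — eigenvalues:
  λ = (trace ± √Δ)/2 = (31 ± 12.2066)/2,
  λ_1 = 21.6033,  λ_2 = 9.3967.

Step 4 — unit eigenvector for λ_1: solve (Sigma - λ_1 I)v = 0. First row:
  (19 - 21.6033)·v_x + (-5)·v_y = 0, i.e. (-2.6033)·v_x + (-5)·v_y = 0,
  so v ∝ (b, λ_1 - a) = (-5, 2.6033); multiply by -1 so the first entry is positive: u = (5, -2.6033).
  ||u|| = √((5)² + (-2.6033)²) = √(31.7771) ≈ 5.6371,
  v_1 = u/||u|| ≈ (0.887, -0.4618) (||v_1|| = 1).

λ_1 = 21.6033,  λ_2 = 9.3967;  v_1 ≈ (0.887, -0.4618)


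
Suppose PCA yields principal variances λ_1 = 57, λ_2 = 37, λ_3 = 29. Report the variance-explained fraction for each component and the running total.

Step 1 — total variance = trace(Sigma) = Σ λ_i = 57 + 37 + 29 = 123.

Step 2 — fraction explained by component i = λ_i / Σ λ:
  PC1: 57/123 = 0.4634
  PC2: 37/123 = 0.3008
  PC3: 29/123 = 0.2358

Step 3 — cumulative fraction after k components = (λ_1 + ... + λ_k) / Σ λ:
  k = 1: 57/123 = 0.4634
  k = 2: (57 + 37)/123 = 94/123 = 0.7642
  k = 3: (57 + 37 + 29)/123 = 123/123 = 1

Summary (fraction, with percent):

explained: PC1 0.4634 (46.34%), PC2 0.3008 (30.08%), PC3 0.2358 (23.58%);  cumulative: 0.4634, 0.7642, 1


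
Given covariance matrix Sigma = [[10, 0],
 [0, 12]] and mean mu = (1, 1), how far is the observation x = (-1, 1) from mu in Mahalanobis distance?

Step 1 — centre the observation: (x - mu) = (-2, 0).

Step 2 — invert Sigma. det(Sigma) = 10·12 - (0)² = 120.
  Sigma^{-1} = (1/det) · [[d, -b], [-b, a]] = [[0.1, 0],
 [0, 0.0833]].

Step 3 — form the quadratic (x - mu)^T · Sigma^{-1} · (x - mu):
  Sigma^{-1} · (x - mu) = (-0.2, 0).
  (x - mu)^T · [Sigma^{-1} · (x - mu)] = (-2)·(-0.2) + (0)·(0) = 0.4.

Step 4 — take square root: d = √(0.4) ≈ 0.6325.

d(x, mu) = √(0.4) ≈ 0.6325


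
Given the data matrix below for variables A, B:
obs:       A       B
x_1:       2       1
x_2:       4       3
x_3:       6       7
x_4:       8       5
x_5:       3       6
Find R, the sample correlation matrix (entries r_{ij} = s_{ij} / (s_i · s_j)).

Step 1 — column means:
  mean(A) = (2 + 4 + 6 + 8 + 3) / 5 = 23/5 = 4.6
  mean(B) = (1 + 3 + 7 + 5 + 6) / 5 = 22/5 = 4.4

Step 2 — sample variances and covariances s[i,j] = (1/(n-1)) · Σ_k (x_{k,i} - mean_i) · (x_{k,j} - mean_j), with n-1 = 4:
  s[A,A] = ((-2.6)·(-2.6) + (-0.6)·(-0.6) + (1.4)·(1.4) + (3.4)·(3.4) + (-1.6)·(-1.6)) / 4 = 23.2/4 = 5.8
  s[A,B] = ((-2.6)·(-3.4) + (-0.6)·(-1.4) + (1.4)·(2.6) + (3.4)·(0.6) + (-1.6)·(1.6)) / 4 = 12.8/4 = 3.2
  s[B,B] = ((-3.4)·(-3.4) + (-1.4)·(-1.4) + (2.6)·(2.6) + (0.6)·(0.6) + (1.6)·(1.6)) / 4 = 23.2/4 = 5.8
  Sample standard deviations s_i = √(s[i,i]):
  s(A) = √(5.8) = 2.4083
  s(B) = √(5.8) = 2.4083

Step 3 — r_{ij} = s_{ij} / (s_i · s_j):
  r[A,A] = 1 (diagonal).
  r[A,B] = 3.2 / (2.4083 · 2.4083) = 3.2 / 5.8 = 0.5517
  r[B,B] = 1 (diagonal).

R is symmetric with unit diagonal. Assembling:

R = [[1, 0.5517],
 [0.5517, 1]]


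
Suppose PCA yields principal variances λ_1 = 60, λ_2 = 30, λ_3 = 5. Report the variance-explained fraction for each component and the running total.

Step 1 — total variance = trace(Sigma) = Σ λ_i = 60 + 30 + 5 = 95.

Step 2 — fraction explained by component i = λ_i / Σ λ:
  PC1: 60/95 = 0.6316
  PC2: 30/95 = 0.3158
  PC3: 5/95 = 0.0526

Step 3 — cumulative fraction after k components = (λ_1 + ... + λ_k) / Σ λ:
  k = 1: 60/95 = 0.6316
  k = 2: (60 + 30)/95 = 90/95 = 0.9474
  k = 3: (60 + 30 + 5)/95 = 95/95 = 1

Summary (fraction, with percent):

explained: PC1 0.6316 (63.16%), PC2 0.3158 (31.58%), PC3 0.0526 (5.26%);  cumulative: 0.6316, 0.9474, 1


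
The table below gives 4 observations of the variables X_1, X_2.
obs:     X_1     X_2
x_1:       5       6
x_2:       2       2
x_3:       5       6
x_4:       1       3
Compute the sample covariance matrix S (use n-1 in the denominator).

Step 1 — column means:
  mean(X_1) = (5 + 2 + 5 + 1) / 4 = 13/4 = 3.25
  mean(X_2) = (6 + 2 + 6 + 3) / 4 = 17/4 = 4.25

Step 2 — sample covariance S[i,j] = (1/(n-1)) · Σ_k (x_{k,i} - mean_i) · (x_{k,j} - mean_j), with n-1 = 3.
  S[X_1,X_1] = ((1.75)·(1.75) + (-1.25)·(-1.25) + (1.75)·(1.75) + (-2.25)·(-2.25)) / 3 = 12.75/3 = 4.25
  S[X_1,X_2] = ((1.75)·(1.75) + (-1.25)·(-2.25) + (1.75)·(1.75) + (-2.25)·(-1.25)) / 3 = 11.75/3 = 3.9167
  S[X_2,X_2] = ((1.75)·(1.75) + (-2.25)·(-2.25) + (1.75)·(1.75) + (-1.25)·(-1.25)) / 3 = 12.75/3 = 4.25

S is symmetric (S[j,i] = S[i,j]). Assembling:

S = [[4.25, 3.9167],
 [3.9167, 4.25]]


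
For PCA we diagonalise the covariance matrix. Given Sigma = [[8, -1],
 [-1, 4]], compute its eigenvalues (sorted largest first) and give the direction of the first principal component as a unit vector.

Step 1 — characteristic polynomial of 2×2 Sigma:
  det(Sigma - λI) = λ² - trace · λ + det = 0.
  trace = 8 + 4 = 12, det = 8·4 - (-1)² = 31.
Step 2 — discriminant:
  Δ = trace² - 4·det = 144 - 124 = 20.
Step 3 — eigenvalues:
  λ = (trace ± √Δ)/2 = (12 ± 4.4721)/2,
  λ_1 = 8.2361,  λ_2 = 3.7639.

Step 4 — unit eigenvector for λ_1: solve (Sigma - λ_1 I)v = 0. First row:
  (8 - 8.2361)·v_x + (-1)·v_y = 0, i.e. (-0.2361)·v_x + (-1)·v_y = 0,
  so v ∝ (b, λ_1 - a) = (-1, 0.2361); multiply by -1 so the first entry is positive: u = (1, -0.2361).
  ||u|| = √((1)² + (-0.2361)²) = √(1.0557) ≈ 1.0275,
  v_1 = u/||u|| ≈ (0.9732, -0.2298) (||v_1|| = 1).

λ_1 = 8.2361,  λ_2 = 3.7639;  v_1 ≈ (0.9732, -0.2298)


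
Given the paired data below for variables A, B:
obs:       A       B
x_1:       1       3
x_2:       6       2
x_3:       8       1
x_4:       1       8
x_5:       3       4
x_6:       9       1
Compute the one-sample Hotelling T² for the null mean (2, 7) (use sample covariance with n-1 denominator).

Step 1 — sample mean vector:
  mean(A) = (1 + 6 + 8 + 1 + 3 + 9) / 6 = 28/6 = 4.6667
  mean(B) = (3 + 2 + 1 + 8 + 4 + 1) / 6 = 19/6 = 3.1667
  x̄ = (4.6667, 3.1667),  deviation x̄ - mu_0 = (4.6667, 3.1667) - (2, 7) = (2.6667, -3.8333).

Step 2 — sample covariance matrix, S[i,j] = (1/(n-1)) · Σ_k (x_{k,i} - mean_i) · (x_{k,j} - mean_j), divisor n-1 = 5:
  S[A,A] = ((-3.6667)·(-3.6667) + (1.3333)·(1.3333) + (3.3333)·(3.3333) + (-3.6667)·(-3.6667) + (-1.6667)·(-1.6667) + (4.3333)·(4.3333)) / 5 = 61.3333/5 = 12.2667
  S[A,B] = ((-3.6667)·(-0.1667) + (1.3333)·(-1.1667) + (3.3333)·(-2.1667) + (-3.6667)·(4.8333) + (-1.6667)·(0.8333) + (4.3333)·(-2.1667)) / 5 = -36.6667/5 = -7.3333
  S[B,B] = ((-0.1667)·(-0.1667) + (-1.1667)·(-1.1667) + (-2.1667)·(-2.1667) + (4.8333)·(4.8333) + (0.8333)·(0.8333) + (-2.1667)·(-2.1667)) / 5 = 34.8333/5 = 6.9667
  S = [[12.2667, -7.3333],
 [-7.3333, 6.9667]].

Step 3 — invert S. det(S) = 12.2667·6.9667 - (-7.3333)² = 31.68.
  S^{-1} = (1/det) · [[d, -b], [-b, a]] = [[0.2199, 0.2315],
 [0.2315, 0.3872]].

Step 4 — quadratic form (x̄ - mu_0)^T · S^{-1} · (x̄ - mu_0):
  S^{-1} · (x̄ - mu_0) = (-0.3009, -0.867),
  (x̄ - mu_0)^T · [...] = (2.6667)·(-0.3009) + (-3.8333)·(-0.867) = 2.521.

Step 5 — scale by n: T² = 6 · 2.521 = 15.1263.

T² ≈ 15.1263


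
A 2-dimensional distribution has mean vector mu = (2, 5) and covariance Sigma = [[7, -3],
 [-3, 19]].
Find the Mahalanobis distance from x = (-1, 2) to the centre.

Step 1 — centre the observation: (x - mu) = (-3, -3).

Step 2 — invert Sigma. det(Sigma) = 7·19 - (-3)² = 124.
  Sigma^{-1} = (1/det) · [[d, -b], [-b, a]] = [[0.1532, 0.0242],
 [0.0242, 0.0565]].

Step 3 — form the quadratic (x - mu)^T · Sigma^{-1} · (x - mu):
  Sigma^{-1} · (x - mu) = (-0.5323, -0.2419).
  (x - mu)^T · [Sigma^{-1} · (x - mu)] = (-3)·(-0.5323) + (-3)·(-0.2419) = 2.3226.

Step 4 — take square root: d = √(2.3226) ≈ 1.524.

d(x, mu) = √(2.3226) ≈ 1.524


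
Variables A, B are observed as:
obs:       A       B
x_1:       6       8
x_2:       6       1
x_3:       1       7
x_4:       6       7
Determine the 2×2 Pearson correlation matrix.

Step 1 — column means:
  mean(A) = (6 + 6 + 1 + 6) / 4 = 19/4 = 4.75
  mean(B) = (8 + 1 + 7 + 7) / 4 = 23/4 = 5.75

Step 2 — sample variances and covariances s[i,j] = (1/(n-1)) · Σ_k (x_{k,i} - mean_i) · (x_{k,j} - mean_j), with n-1 = 3:
  s[A,A] = ((1.25)·(1.25) + (1.25)·(1.25) + (-3.75)·(-3.75) + (1.25)·(1.25)) / 3 = 18.75/3 = 6.25
  s[A,B] = ((1.25)·(2.25) + (1.25)·(-4.75) + (-3.75)·(1.25) + (1.25)·(1.25)) / 3 = -6.25/3 = -2.0833
  s[B,B] = ((2.25)·(2.25) + (-4.75)·(-4.75) + (1.25)·(1.25) + (1.25)·(1.25)) / 3 = 30.75/3 = 10.25
  Sample standard deviations s_i = √(s[i,i]):
  s(A) = √(6.25) = 2.5
  s(B) = √(10.25) = 3.2016

Step 3 — r_{ij} = s_{ij} / (s_i · s_j):
  r[A,A] = 1 (diagonal).
  r[A,B] = -2.0833 / (2.5 · 3.2016) = -2.0833 / 8.0039 = -0.2603
  r[B,B] = 1 (diagonal).

R is symmetric with unit diagonal. Assembling:

R = [[1, -0.2603],
 [-0.2603, 1]]


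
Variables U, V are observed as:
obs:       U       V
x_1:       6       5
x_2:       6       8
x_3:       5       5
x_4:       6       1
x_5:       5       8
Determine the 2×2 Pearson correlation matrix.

Step 1 — column means:
  mean(U) = (6 + 6 + 5 + 6 + 5) / 5 = 28/5 = 5.6
  mean(V) = (5 + 8 + 5 + 1 + 8) / 5 = 27/5 = 5.4

Step 2 — sample variances and covariances s[i,j] = (1/(n-1)) · Σ_k (x_{k,i} - mean_i) · (x_{k,j} - mean_j), with n-1 = 4:
  s[U,U] = ((0.4)·(0.4) + (0.4)·(0.4) + (-0.6)·(-0.6) + (0.4)·(0.4) + (-0.6)·(-0.6)) / 4 = 1.2/4 = 0.3
  s[U,V] = ((0.4)·(-0.4) + (0.4)·(2.6) + (-0.6)·(-0.4) + (0.4)·(-4.4) + (-0.6)·(2.6)) / 4 = -2.2/4 = -0.55
  s[V,V] = ((-0.4)·(-0.4) + (2.6)·(2.6) + (-0.4)·(-0.4) + (-4.4)·(-4.4) + (2.6)·(2.6)) / 4 = 33.2/4 = 8.3
  Sample standard deviations s_i = √(s[i,i]):
  s(U) = √(0.3) = 0.5477
  s(V) = √(8.3) = 2.881

Step 3 — r_{ij} = s_{ij} / (s_i · s_j):
  r[U,U] = 1 (diagonal).
  r[U,V] = -0.55 / (0.5477 · 2.881) = -0.55 / 1.578 = -0.3485
  r[V,V] = 1 (diagonal).

R is symmetric with unit diagonal. Assembling:

R = [[1, -0.3485],
 [-0.3485, 1]]


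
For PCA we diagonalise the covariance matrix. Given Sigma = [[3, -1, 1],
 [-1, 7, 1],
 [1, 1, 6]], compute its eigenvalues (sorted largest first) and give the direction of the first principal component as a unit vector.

Step 1 — characteristic polynomial p(λ) = det(λI - Sigma) = λ³ - tr·λ² + c_1·λ - det, where tr = trace, c_1 = sum of the principal 2×2 minors, det = det(Sigma):
  tr = 3 + 7 + 6 = 16,
  c_1 = (3·7 - (-1)²) + (3·6 - (1)²) + (7·6 - (1)²) = 20 + 17 + 41 = 78,
  det = 3·(7·6 - (1)²) - (-1)·((-1)·6 - (1)·(1)) + (1)·((-1)·(1) - 7·(1)) = 3·(41) - (-1)·(-7) + (1)·(-8) = 108.
  So p(λ) = λ³ - 16λ² + 78λ - 108.
Step 2 — look for an integer root (rational root theorem: any rational root is an integer divisor of 108). Testing λ = 6:
  p(6) = 216 - 576 + 468 - 108 = 0  ✓
  Dividing out (λ - 6): p(λ) = (λ - 6)(λ² - 10λ + 18).
Step 3 — remaining eigenvalues from the quadratic λ² - 10λ + 18 = 0:
  Δ = 10² - 4·18 = 100 - 72 = 28,  λ = (10 ± √28)/2 = (10 ± 5.2915)/2 ≈ 7.6458 or 2.3542.
  Sorted: λ_1 = 7.6458,  λ_2 = 6,  λ_3 = 2.3542  (check: sum = 16 = tr ✓).

Step 4 — unit eigenvector for λ_1 ≈ 7.6458: v spans the null space of (Sigma - λ_1 I), whose rows are
  r_1 = (-4.6458, -1, 1),  r_2 = (-1, -0.6458, 1),  r_3 = (1, 1, -1.6458).
  v is orthogonal to every row, so take v ∝ r_1 × r_2 = ((-1)·(1) - (1)·(-0.6458), (1)·(-1) - (-4.6458)·(1), (-4.6458)·(-0.6458) - (-1)·(-1)) ≈ (-0.3542, 3.6458, 2).
  Rescale (multiply by -1 so the first nonzero entry is positive): u = (0.3542, -3.6458, -2).
  ||u|| = √((0.3542)² + (-3.6458)² + (-2)²) = √(17.417) ≈ 4.1734,  v_1 = u/||u|| ≈ (0.0849, -0.8736, -0.4792) (||v_1|| = 1).

λ_1 = 7.6458,  λ_2 = 6,  λ_3 = 2.3542;  v_1 ≈ (0.0849, -0.8736, -0.4792)


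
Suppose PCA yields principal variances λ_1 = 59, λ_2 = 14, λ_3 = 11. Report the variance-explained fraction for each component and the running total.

Step 1 — total variance = trace(Sigma) = Σ λ_i = 59 + 14 + 11 = 84.

Step 2 — fraction explained by component i = λ_i / Σ λ:
  PC1: 59/84 = 0.7024
  PC2: 14/84 = 0.1667
  PC3: 11/84 = 0.131

Step 3 — cumulative fraction after k components = (λ_1 + ... + λ_k) / Σ λ:
  k = 1: 59/84 = 0.7024
  k = 2: (59 + 14)/84 = 73/84 = 0.869
  k = 3: (59 + 14 + 11)/84 = 84/84 = 1

Summary (fraction, with percent):

explained: PC1 0.7024 (70.24%), PC2 0.1667 (16.67%), PC3 0.131 (13.1%);  cumulative: 0.7024, 0.869, 1


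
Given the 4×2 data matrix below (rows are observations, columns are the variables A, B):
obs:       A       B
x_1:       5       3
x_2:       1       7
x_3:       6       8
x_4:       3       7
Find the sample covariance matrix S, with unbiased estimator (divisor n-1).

Step 1 — column means:
  mean(A) = (5 + 1 + 6 + 3) / 4 = 15/4 = 3.75
  mean(B) = (3 + 7 + 8 + 7) / 4 = 25/4 = 6.25

Step 2 — sample covariance S[i,j] = (1/(n-1)) · Σ_k (x_{k,i} - mean_i) · (x_{k,j} - mean_j), with n-1 = 3.
  S[A,A] = ((1.25)·(1.25) + (-2.75)·(-2.75) + (2.25)·(2.25) + (-0.75)·(-0.75)) / 3 = 14.75/3 = 4.9167
  S[A,B] = ((1.25)·(-3.25) + (-2.75)·(0.75) + (2.25)·(1.75) + (-0.75)·(0.75)) / 3 = -2.75/3 = -0.9167
  S[B,B] = ((-3.25)·(-3.25) + (0.75)·(0.75) + (1.75)·(1.75) + (0.75)·(0.75)) / 3 = 14.75/3 = 4.9167

S is symmetric (S[j,i] = S[i,j]). Assembling:

S = [[4.9167, -0.9167],
 [-0.9167, 4.9167]]


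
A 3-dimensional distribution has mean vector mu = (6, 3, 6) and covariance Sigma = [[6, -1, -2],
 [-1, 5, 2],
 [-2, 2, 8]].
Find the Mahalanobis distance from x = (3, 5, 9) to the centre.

Step 1 — centre the observation: (x - mu) = (-3, 2, 3).

Step 2 — invert Sigma (cofactor / det for 3×3, or solve directly):
  Sigma^{-1} = [[0.1837, 0.0204, 0.0408],
 [0.0204, 0.2245, -0.051],
 [0.0408, -0.051, 0.148]].

Step 3 — form the quadratic (x - mu)^T · Sigma^{-1} · (x - mu):
  Sigma^{-1} · (x - mu) = (-0.3878, 0.2347, 0.2194).
  (x - mu)^T · [Sigma^{-1} · (x - mu)] = (-3)·(-0.3878) + (2)·(0.2347) + (3)·(0.2194) = 2.2908.

Step 4 — take square root: d = √(2.2908) ≈ 1.5135.

d(x, mu) = √(2.2908) ≈ 1.5135


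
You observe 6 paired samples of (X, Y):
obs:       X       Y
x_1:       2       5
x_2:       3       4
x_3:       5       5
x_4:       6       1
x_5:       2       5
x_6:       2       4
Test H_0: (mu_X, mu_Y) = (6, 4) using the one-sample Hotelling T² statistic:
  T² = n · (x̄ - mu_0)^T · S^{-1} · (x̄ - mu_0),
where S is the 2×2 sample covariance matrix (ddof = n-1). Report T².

Step 1 — sample mean vector:
  mean(X) = (2 + 3 + 5 + 6 + 2 + 2) / 6 = 20/6 = 3.3333
  mean(Y) = (5 + 4 + 5 + 1 + 5 + 4) / 6 = 24/6 = 4
  x̄ = (3.3333, 4),  deviation x̄ - mu_0 = (3.3333, 4) - (6, 4) = (-2.6667, 0).

Step 2 — sample covariance matrix, S[i,j] = (1/(n-1)) · Σ_k (x_{k,i} - mean_i) · (x_{k,j} - mean_j), divisor n-1 = 5:
  S[X,X] = ((-1.3333)·(-1.3333) + (-0.3333)·(-0.3333) + (1.6667)·(1.6667) + (2.6667)·(2.6667) + (-1.3333)·(-1.3333) + (-1.3333)·(-1.3333)) / 5 = 15.3333/5 = 3.0667
  S[X,Y] = ((-1.3333)·(1) + (-0.3333)·(0) + (1.6667)·(1) + (2.6667)·(-3) + (-1.3333)·(1) + (-1.3333)·(0)) / 5 = -9/5 = -1.8
  S[Y,Y] = ((1)·(1) + (0)·(0) + (1)·(1) + (-3)·(-3) + (1)·(1) + (0)·(0)) / 5 = 12/5 = 2.4
  S = [[3.0667, -1.8],
 [-1.8, 2.4]].

Step 3 — invert S. det(S) = 3.0667·2.4 - (-1.8)² = 4.12.
  S^{-1} = (1/det) · [[d, -b], [-b, a]] = [[0.5825, 0.4369],
 [0.4369, 0.7443]].

Step 4 — quadratic form (x̄ - mu_0)^T · S^{-1} · (x̄ - mu_0):
  S^{-1} · (x̄ - mu_0) = (-1.5534, -1.165),
  (x̄ - mu_0)^T · [...] = (-2.6667)·(-1.5534) + (0)·(-1.165) = 4.1424.

Step 5 — scale by n: T² = 6 · 4.1424 = 24.8544.

T² ≈ 24.8544


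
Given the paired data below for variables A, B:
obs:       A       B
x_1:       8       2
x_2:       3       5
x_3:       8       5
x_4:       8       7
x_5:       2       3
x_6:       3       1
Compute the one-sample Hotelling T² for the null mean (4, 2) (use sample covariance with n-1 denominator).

Step 1 — sample mean vector:
  mean(A) = (8 + 3 + 8 + 8 + 2 + 3) / 6 = 32/6 = 5.3333
  mean(B) = (2 + 5 + 5 + 7 + 3 + 1) / 6 = 23/6 = 3.8333
  x̄ = (5.3333, 3.8333),  deviation x̄ - mu_0 = (5.3333, 3.8333) - (4, 2) = (1.3333, 1.8333).

Step 2 — sample covariance matrix, S[i,j] = (1/(n-1)) · Σ_k (x_{k,i} - mean_i) · (x_{k,j} - mean_j), divisor n-1 = 5:
  S[A,A] = ((2.6667)·(2.6667) + (-2.3333)·(-2.3333) + (2.6667)·(2.6667) + (2.6667)·(2.6667) + (-3.3333)·(-3.3333) + (-2.3333)·(-2.3333)) / 5 = 43.3333/5 = 8.6667
  S[A,B] = ((2.6667)·(-1.8333) + (-2.3333)·(1.1667) + (2.6667)·(1.1667) + (2.6667)·(3.1667) + (-3.3333)·(-0.8333) + (-2.3333)·(-2.8333)) / 5 = 13.3333/5 = 2.6667
  S[B,B] = ((-1.8333)·(-1.8333) + (1.1667)·(1.1667) + (1.1667)·(1.1667) + (3.1667)·(3.1667) + (-0.8333)·(-0.8333) + (-2.8333)·(-2.8333)) / 5 = 24.8333/5 = 4.9667
  S = [[8.6667, 2.6667],
 [2.6667, 4.9667]].

Step 3 — invert S. det(S) = 8.6667·4.9667 - (2.6667)² = 35.9333.
  S^{-1} = (1/det) · [[d, -b], [-b, a]] = [[0.1382, -0.0742],
 [-0.0742, 0.2412]].

Step 4 — quadratic form (x̄ - mu_0)^T · S^{-1} · (x̄ - mu_0):
  S^{-1} · (x̄ - mu_0) = (0.0482, 0.3432),
  (x̄ - mu_0)^T · [...] = (1.3333)·(0.0482) + (1.8333)·(0.3432) = 0.6936.

Step 5 — scale by n: T² = 6 · 0.6936 = 4.1614.

T² ≈ 4.1614


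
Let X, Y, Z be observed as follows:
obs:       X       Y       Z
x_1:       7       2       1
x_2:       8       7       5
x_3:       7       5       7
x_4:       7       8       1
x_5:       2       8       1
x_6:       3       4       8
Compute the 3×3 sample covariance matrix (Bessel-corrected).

Step 1 — column means:
  mean(X) = (7 + 8 + 7 + 7 + 2 + 3) / 6 = 34/6 = 5.6667
  mean(Y) = (2 + 7 + 5 + 8 + 8 + 4) / 6 = 34/6 = 5.6667
  mean(Z) = (1 + 5 + 7 + 1 + 1 + 8) / 6 = 23/6 = 3.8333

Step 2 — sample covariance S[i,j] = (1/(n-1)) · Σ_k (x_{k,i} - mean_i) · (x_{k,j} - mean_j), with n-1 = 5.
  S[X,X] = ((1.3333)·(1.3333) + (2.3333)·(2.3333) + (1.3333)·(1.3333) + (1.3333)·(1.3333) + (-3.6667)·(-3.6667) + (-2.6667)·(-2.6667)) / 5 = 31.3333/5 = 6.2667
  S[X,Y] = ((1.3333)·(-3.6667) + (2.3333)·(1.3333) + (1.3333)·(-0.6667) + (1.3333)·(2.3333) + (-3.6667)·(2.3333) + (-2.6667)·(-1.6667)) / 5 = -3.6667/5 = -0.7333
  S[X,Z] = ((1.3333)·(-2.8333) + (2.3333)·(1.1667) + (1.3333)·(3.1667) + (1.3333)·(-2.8333) + (-3.6667)·(-2.8333) + (-2.6667)·(4.1667)) / 5 = -1.3333/5 = -0.2667
  S[Y,Y] = ((-3.6667)·(-3.6667) + (1.3333)·(1.3333) + (-0.6667)·(-0.6667) + (2.3333)·(2.3333) + (2.3333)·(2.3333) + (-1.6667)·(-1.6667)) / 5 = 29.3333/5 = 5.8667
  S[Y,Z] = ((-3.6667)·(-2.8333) + (1.3333)·(1.1667) + (-0.6667)·(3.1667) + (2.3333)·(-2.8333) + (2.3333)·(-2.8333) + (-1.6667)·(4.1667)) / 5 = -10.3333/5 = -2.0667
  S[Z,Z] = ((-2.8333)·(-2.8333) + (1.1667)·(1.1667) + (3.1667)·(3.1667) + (-2.8333)·(-2.8333) + (-2.8333)·(-2.8333) + (4.1667)·(4.1667)) / 5 = 52.8333/5 = 10.5667

S is symmetric (S[j,i] = S[i,j]). Assembling:

S = [[6.2667, -0.7333, -0.2667],
 [-0.7333, 5.8667, -2.0667],
 [-0.2667, -2.0667, 10.5667]]


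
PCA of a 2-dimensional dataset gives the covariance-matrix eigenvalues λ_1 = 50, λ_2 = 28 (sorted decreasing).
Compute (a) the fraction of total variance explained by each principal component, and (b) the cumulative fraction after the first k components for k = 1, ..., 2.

Step 1 — total variance = trace(Sigma) = Σ λ_i = 50 + 28 = 78.

Step 2 — fraction explained by component i = λ_i / Σ λ:
  PC1: 50/78 = 0.641
  PC2: 28/78 = 0.359

Step 3 — cumulative fraction after k components = (λ_1 + ... + λ_k) / Σ λ:
  k = 1: 50/78 = 0.641
  k = 2: (50 + 28)/78 = 78/78 = 1

Summary (fraction, with percent):

explained: PC1 0.641 (64.1%), PC2 0.359 (35.9%);  cumulative: 0.641, 1


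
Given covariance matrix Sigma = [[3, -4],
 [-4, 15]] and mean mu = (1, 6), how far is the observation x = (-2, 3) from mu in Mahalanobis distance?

Step 1 — centre the observation: (x - mu) = (-3, -3).

Step 2 — invert Sigma. det(Sigma) = 3·15 - (-4)² = 29.
  Sigma^{-1} = (1/det) · [[d, -b], [-b, a]] = [[0.5172, 0.1379],
 [0.1379, 0.1034]].

Step 3 — form the quadratic (x - mu)^T · Sigma^{-1} · (x - mu):
  Sigma^{-1} · (x - mu) = (-1.9655, -0.7241).
  (x - mu)^T · [Sigma^{-1} · (x - mu)] = (-3)·(-1.9655) + (-3)·(-0.7241) = 8.069.

Step 4 — take square root: d = √(8.069) ≈ 2.8406.

d(x, mu) = √(8.069) ≈ 2.8406


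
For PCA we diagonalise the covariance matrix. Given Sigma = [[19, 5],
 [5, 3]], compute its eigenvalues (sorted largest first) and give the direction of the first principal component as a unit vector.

Step 1 — characteristic polynomial of 2×2 Sigma:
  det(Sigma - λI) = λ² - trace · λ + det = 0.
  trace = 19 + 3 = 22, det = 19·3 - (5)² = 32.
Step 2 — discriminant:
  Δ = trace² - 4·det = 484 - 128 = 356.
Step 3 — eigenvalues:
  λ = (trace ± √Δ)/2 = (22 ± 18.868)/2,
  λ_1 = 20.434,  λ_2 = 1.566.

Step 4 — unit eigenvector for λ_1: solve (Sigma - λ_1 I)v = 0. First row:
  (19 - 20.434)·v_x + (5)·v_y = 0, i.e. (-1.434)·v_x + (5)·v_y = 0,
  so v ∝ (b, λ_1 - a) = (5, 1.434) = u.
  ||u|| = √((5)² + (1.434)²) = √(27.0563) ≈ 5.2016,
  v_1 = u/||u|| ≈ (0.9612, 0.2757) (||v_1|| = 1).

λ_1 = 20.434,  λ_2 = 1.566;  v_1 ≈ (0.9612, 0.2757)


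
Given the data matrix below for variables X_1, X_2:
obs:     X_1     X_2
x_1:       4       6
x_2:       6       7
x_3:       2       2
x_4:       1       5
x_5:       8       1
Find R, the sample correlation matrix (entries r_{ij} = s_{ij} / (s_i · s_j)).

Step 1 — column means:
  mean(X_1) = (4 + 6 + 2 + 1 + 8) / 5 = 21/5 = 4.2
  mean(X_2) = (6 + 7 + 2 + 5 + 1) / 5 = 21/5 = 4.2

Step 2 — sample variances and covariances s[i,j] = (1/(n-1)) · Σ_k (x_{k,i} - mean_i) · (x_{k,j} - mean_j), with n-1 = 4:
  s[X_1,X_1] = ((-0.2)·(-0.2) + (1.8)·(1.8) + (-2.2)·(-2.2) + (-3.2)·(-3.2) + (3.8)·(3.8)) / 4 = 32.8/4 = 8.2
  s[X_1,X_2] = ((-0.2)·(1.8) + (1.8)·(2.8) + (-2.2)·(-2.2) + (-3.2)·(0.8) + (3.8)·(-3.2)) / 4 = -5.2/4 = -1.3
  s[X_2,X_2] = ((1.8)·(1.8) + (2.8)·(2.8) + (-2.2)·(-2.2) + (0.8)·(0.8) + (-3.2)·(-3.2)) / 4 = 26.8/4 = 6.7
  Sample standard deviations s_i = √(s[i,i]):
  s(X_1) = √(8.2) = 2.8636
  s(X_2) = √(6.7) = 2.5884

Step 3 — r_{ij} = s_{ij} / (s_i · s_j):
  r[X_1,X_1] = 1 (diagonal).
  r[X_1,X_2] = -1.3 / (2.8636 · 2.5884) = -1.3 / 7.4122 = -0.1754
  r[X_2,X_2] = 1 (diagonal).

R is symmetric with unit diagonal. Assembling:

R = [[1, -0.1754],
 [-0.1754, 1]]


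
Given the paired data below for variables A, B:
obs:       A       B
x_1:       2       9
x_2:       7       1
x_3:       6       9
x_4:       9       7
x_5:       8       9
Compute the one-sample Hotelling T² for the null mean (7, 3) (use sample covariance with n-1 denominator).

Step 1 — sample mean vector:
  mean(A) = (2 + 7 + 6 + 9 + 8) / 5 = 32/5 = 6.4
  mean(B) = (9 + 1 + 9 + 7 + 9) / 5 = 35/5 = 7
  x̄ = (6.4, 7),  deviation x̄ - mu_0 = (6.4, 7) - (7, 3) = (-0.6, 4).

Step 2 — sample covariance matrix, S[i,j] = (1/(n-1)) · Σ_k (x_{k,i} - mean_i) · (x_{k,j} - mean_j), divisor n-1 = 4:
  S[A,A] = ((-4.4)·(-4.4) + (0.6)·(0.6) + (-0.4)·(-0.4) + (2.6)·(2.6) + (1.6)·(1.6)) / 4 = 29.2/4 = 7.3
  S[A,B] = ((-4.4)·(2) + (0.6)·(-6) + (-0.4)·(2) + (2.6)·(0) + (1.6)·(2)) / 4 = -10/4 = -2.5
  S[B,B] = ((2)·(2) + (-6)·(-6) + (2)·(2) + (0)·(0) + (2)·(2)) / 4 = 48/4 = 12
  S = [[7.3, -2.5],
 [-2.5, 12]].

Step 3 — invert S. det(S) = 7.3·12 - (-2.5)² = 81.35.
  S^{-1} = (1/det) · [[d, -b], [-b, a]] = [[0.1475, 0.0307],
 [0.0307, 0.0897]].

Step 4 — quadratic form (x̄ - mu_0)^T · S^{-1} · (x̄ - mu_0):
  S^{-1} · (x̄ - mu_0) = (0.0344, 0.3405),
  (x̄ - mu_0)^T · [...] = (-0.6)·(0.0344) + (4)·(0.3405) = 1.3414.

Step 5 — scale by n: T² = 5 · 1.3414 = 6.7068.

T² ≈ 6.7068


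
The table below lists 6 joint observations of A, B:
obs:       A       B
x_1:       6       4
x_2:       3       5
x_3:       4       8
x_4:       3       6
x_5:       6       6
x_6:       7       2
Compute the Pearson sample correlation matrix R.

Step 1 — column means:
  mean(A) = (6 + 3 + 4 + 3 + 6 + 7) / 6 = 29/6 = 4.8333
  mean(B) = (4 + 5 + 8 + 6 + 6 + 2) / 6 = 31/6 = 5.1667

Step 2 — sample variances and covariances s[i,j] = (1/(n-1)) · Σ_k (x_{k,i} - mean_i) · (x_{k,j} - mean_j), with n-1 = 5:
  s[A,A] = ((1.1667)·(1.1667) + (-1.8333)·(-1.8333) + (-0.8333)·(-0.8333) + (-1.8333)·(-1.8333) + (1.1667)·(1.1667) + (2.1667)·(2.1667)) / 5 = 14.8333/5 = 2.9667
  s[A,B] = ((1.1667)·(-1.1667) + (-1.8333)·(-0.1667) + (-0.8333)·(2.8333) + (-1.8333)·(0.8333) + (1.1667)·(0.8333) + (2.1667)·(-3.1667)) / 5 = -10.8333/5 = -2.1667
  s[B,B] = ((-1.1667)·(-1.1667) + (-0.1667)·(-0.1667) + (2.8333)·(2.8333) + (0.8333)·(0.8333) + (0.8333)·(0.8333) + (-3.1667)·(-3.1667)) / 5 = 20.8333/5 = 4.1667
  Sample standard deviations s_i = √(s[i,i]):
  s(A) = √(2.9667) = 1.7224
  s(B) = √(4.1667) = 2.0412

Step 3 — r_{ij} = s_{ij} / (s_i · s_j):
  r[A,A] = 1 (diagonal).
  r[A,B] = -2.1667 / (1.7224 · 2.0412) = -2.1667 / 3.5158 = -0.6163
  r[B,B] = 1 (diagonal).

R is symmetric with unit diagonal. Assembling:

R = [[1, -0.6163],
 [-0.6163, 1]]


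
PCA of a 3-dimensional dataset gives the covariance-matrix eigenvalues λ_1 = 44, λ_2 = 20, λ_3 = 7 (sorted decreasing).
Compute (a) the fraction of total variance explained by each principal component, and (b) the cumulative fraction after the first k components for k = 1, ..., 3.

Step 1 — total variance = trace(Sigma) = Σ λ_i = 44 + 20 + 7 = 71.

Step 2 — fraction explained by component i = λ_i / Σ λ:
  PC1: 44/71 = 0.6197
  PC2: 20/71 = 0.2817
  PC3: 7/71 = 0.0986

Step 3 — cumulative fraction after k components = (λ_1 + ... + λ_k) / Σ λ:
  k = 1: 44/71 = 0.6197
  k = 2: (44 + 20)/71 = 64/71 = 0.9014
  k = 3: (44 + 20 + 7)/71 = 71/71 = 1

Summary (fraction, with percent):

explained: PC1 0.6197 (61.97%), PC2 0.2817 (28.17%), PC3 0.0986 (9.86%);  cumulative: 0.6197, 0.9014, 1


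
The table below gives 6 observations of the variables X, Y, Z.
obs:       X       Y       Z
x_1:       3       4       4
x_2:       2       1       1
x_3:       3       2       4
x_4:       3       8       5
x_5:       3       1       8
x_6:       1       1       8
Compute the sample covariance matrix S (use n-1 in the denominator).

Step 1 — column means:
  mean(X) = (3 + 2 + 3 + 3 + 3 + 1) / 6 = 15/6 = 2.5
  mean(Y) = (4 + 1 + 2 + 8 + 1 + 1) / 6 = 17/6 = 2.8333
  mean(Z) = (4 + 1 + 4 + 5 + 8 + 8) / 6 = 30/6 = 5

Step 2 — sample covariance S[i,j] = (1/(n-1)) · Σ_k (x_{k,i} - mean_i) · (x_{k,j} - mean_j), with n-1 = 5.
  S[X,X] = ((0.5)·(0.5) + (-0.5)·(-0.5) + (0.5)·(0.5) + (0.5)·(0.5) + (0.5)·(0.5) + (-1.5)·(-1.5)) / 5 = 3.5/5 = 0.7
  S[X,Y] = ((0.5)·(1.1667) + (-0.5)·(-1.8333) + (0.5)·(-0.8333) + (0.5)·(5.1667) + (0.5)·(-1.8333) + (-1.5)·(-1.8333)) / 5 = 5.5/5 = 1.1
  S[X,Z] = ((0.5)·(-1) + (-0.5)·(-4) + (0.5)·(-1) + (0.5)·(0) + (0.5)·(3) + (-1.5)·(3)) / 5 = -2/5 = -0.4
  S[Y,Y] = ((1.1667)·(1.1667) + (-1.8333)·(-1.8333) + (-0.8333)·(-0.8333) + (5.1667)·(5.1667) + (-1.8333)·(-1.8333) + (-1.8333)·(-1.8333)) / 5 = 38.8333/5 = 7.7667
  S[Y,Z] = ((1.1667)·(-1) + (-1.8333)·(-4) + (-0.8333)·(-1) + (5.1667)·(0) + (-1.8333)·(3) + (-1.8333)·(3)) / 5 = -4/5 = -0.8
  S[Z,Z] = ((-1)·(-1) + (-4)·(-4) + (-1)·(-1) + (0)·(0) + (3)·(3) + (3)·(3)) / 5 = 36/5 = 7.2

S is symmetric (S[j,i] = S[i,j]). Assembling:

S = [[0.7, 1.1, -0.4],
 [1.1, 7.7667, -0.8],
 [-0.4, -0.8, 7.2]]


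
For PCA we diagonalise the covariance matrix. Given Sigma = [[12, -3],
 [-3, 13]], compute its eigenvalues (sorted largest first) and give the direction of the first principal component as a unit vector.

Step 1 — characteristic polynomial of 2×2 Sigma:
  det(Sigma - λI) = λ² - trace · λ + det = 0.
  trace = 12 + 13 = 25, det = 12·13 - (-3)² = 147.
Step 2 — discriminant:
  Δ = trace² - 4·det = 625 - 588 = 37.
Step 3 — eigenvalues:
  λ = (trace ± √Δ)/2 = (25 ± 6.0828)/2,
  λ_1 = 15.5414,  λ_2 = 9.4586.

Step 4 — unit eigenvector for λ_1: solve (Sigma - λ_1 I)v = 0. First row:
  (12 - 15.5414)·v_x + (-3)·v_y = 0, i.e. (-3.5414)·v_x + (-3)·v_y = 0,
  so v ∝ (b, λ_1 - a) = (-3, 3.5414); multiply by -1 so the first entry is positive: u = (3, -3.5414).
  ||u|| = √((3)² + (-3.5414)²) = √(21.5414) ≈ 4.6413,
  v_1 = u/||u|| ≈ (0.6464, -0.763) (||v_1|| = 1).

λ_1 = 15.5414,  λ_2 = 9.4586;  v_1 ≈ (0.6464, -0.763)


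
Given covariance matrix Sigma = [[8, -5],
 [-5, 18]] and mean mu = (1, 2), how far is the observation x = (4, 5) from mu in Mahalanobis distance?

Step 1 — centre the observation: (x - mu) = (3, 3).

Step 2 — invert Sigma. det(Sigma) = 8·18 - (-5)² = 119.
  Sigma^{-1} = (1/det) · [[d, -b], [-b, a]] = [[0.1513, 0.042],
 [0.042, 0.0672]].

Step 3 — form the quadratic (x - mu)^T · Sigma^{-1} · (x - mu):
  Sigma^{-1} · (x - mu) = (0.5798, 0.3277).
  (x - mu)^T · [Sigma^{-1} · (x - mu)] = (3)·(0.5798) + (3)·(0.3277) = 2.7227.

Step 4 — take square root: d = √(2.7227) ≈ 1.6501.

d(x, mu) = √(2.7227) ≈ 1.6501


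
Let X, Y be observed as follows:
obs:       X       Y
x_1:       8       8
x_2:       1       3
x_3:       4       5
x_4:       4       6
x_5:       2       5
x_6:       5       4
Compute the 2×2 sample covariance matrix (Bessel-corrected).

Step 1 — column means:
  mean(X) = (8 + 1 + 4 + 4 + 2 + 5) / 6 = 24/6 = 4
  mean(Y) = (8 + 3 + 5 + 6 + 5 + 4) / 6 = 31/6 = 5.1667

Step 2 — sample covariance S[i,j] = (1/(n-1)) · Σ_k (x_{k,i} - mean_i) · (x_{k,j} - mean_j), with n-1 = 5.
  S[X,X] = ((4)·(4) + (-3)·(-3) + (0)·(0) + (0)·(0) + (-2)·(-2) + (1)·(1)) / 5 = 30/5 = 6
  S[X,Y] = ((4)·(2.8333) + (-3)·(-2.1667) + (0)·(-0.1667) + (0)·(0.8333) + (-2)·(-0.1667) + (1)·(-1.1667)) / 5 = 17/5 = 3.4
  S[Y,Y] = ((2.8333)·(2.8333) + (-2.1667)·(-2.1667) + (-0.1667)·(-0.1667) + (0.8333)·(0.8333) + (-0.1667)·(-0.1667) + (-1.1667)·(-1.1667)) / 5 = 14.8333/5 = 2.9667

S is symmetric (S[j,i] = S[i,j]). Assembling:

S = [[6, 3.4],
 [3.4, 2.9667]]


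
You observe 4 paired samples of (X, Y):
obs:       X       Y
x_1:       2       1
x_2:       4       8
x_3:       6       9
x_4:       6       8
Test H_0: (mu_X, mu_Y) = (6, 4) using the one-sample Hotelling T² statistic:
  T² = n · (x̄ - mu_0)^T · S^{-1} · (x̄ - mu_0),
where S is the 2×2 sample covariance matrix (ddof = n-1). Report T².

Step 1 — sample mean vector:
  mean(X) = (2 + 4 + 6 + 6) / 4 = 18/4 = 4.5
  mean(Y) = (1 + 8 + 9 + 8) / 4 = 26/4 = 6.5
  x̄ = (4.5, 6.5),  deviation x̄ - mu_0 = (4.5, 6.5) - (6, 4) = (-1.5, 2.5).

Step 2 — sample covariance matrix, S[i,j] = (1/(n-1)) · Σ_k (x_{k,i} - mean_i) · (x_{k,j} - mean_j), divisor n-1 = 3:
  S[X,X] = ((-2.5)·(-2.5) + (-0.5)·(-0.5) + (1.5)·(1.5) + (1.5)·(1.5)) / 3 = 11/3 = 3.6667
  S[X,Y] = ((-2.5)·(-5.5) + (-0.5)·(1.5) + (1.5)·(2.5) + (1.5)·(1.5)) / 3 = 19/3 = 6.3333
  S[Y,Y] = ((-5.5)·(-5.5) + (1.5)·(1.5) + (2.5)·(2.5) + (1.5)·(1.5)) / 3 = 41/3 = 13.6667
  S = [[3.6667, 6.3333],
 [6.3333, 13.6667]].

Step 3 — invert S. det(S) = 3.6667·13.6667 - (6.3333)² = 10.
  S^{-1} = (1/det) · [[d, -b], [-b, a]] = [[1.3667, -0.6333],
 [-0.6333, 0.3667]].

Step 4 — quadratic form (x̄ - mu_0)^T · S^{-1} · (x̄ - mu_0):
  S^{-1} · (x̄ - mu_0) = (-3.6333, 1.8667),
  (x̄ - mu_0)^T · [...] = (-1.5)·(-3.6333) + (2.5)·(1.8667) = 10.1167.

Step 5 — scale by n: T² = 4 · 10.1167 = 40.4667.

T² ≈ 40.4667


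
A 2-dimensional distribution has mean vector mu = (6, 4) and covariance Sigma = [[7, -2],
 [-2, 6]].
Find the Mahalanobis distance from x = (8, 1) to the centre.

Step 1 — centre the observation: (x - mu) = (2, -3).

Step 2 — invert Sigma. det(Sigma) = 7·6 - (-2)² = 38.
  Sigma^{-1} = (1/det) · [[d, -b], [-b, a]] = [[0.1579, 0.0526],
 [0.0526, 0.1842]].

Step 3 — form the quadratic (x - mu)^T · Sigma^{-1} · (x - mu):
  Sigma^{-1} · (x - mu) = (0.1579, -0.4474).
  (x - mu)^T · [Sigma^{-1} · (x - mu)] = (2)·(0.1579) + (-3)·(-0.4474) = 1.6579.

Step 4 — take square root: d = √(1.6579) ≈ 1.2876.

d(x, mu) = √(1.6579) ≈ 1.2876


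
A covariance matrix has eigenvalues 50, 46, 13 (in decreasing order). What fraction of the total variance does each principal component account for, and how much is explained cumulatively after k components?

Step 1 — total variance = trace(Sigma) = Σ λ_i = 50 + 46 + 13 = 109.

Step 2 — fraction explained by component i = λ_i / Σ λ:
  PC1: 50/109 = 0.4587
  PC2: 46/109 = 0.422
  PC3: 13/109 = 0.1193

Step 3 — cumulative fraction after k components = (λ_1 + ... + λ_k) / Σ λ:
  k = 1: 50/109 = 0.4587
  k = 2: (50 + 46)/109 = 96/109 = 0.8807
  k = 3: (50 + 46 + 13)/109 = 109/109 = 1

Summary (fraction, with percent):

explained: PC1 0.4587 (45.87%), PC2 0.422 (42.2%), PC3 0.1193 (11.93%);  cumulative: 0.4587, 0.8807, 1


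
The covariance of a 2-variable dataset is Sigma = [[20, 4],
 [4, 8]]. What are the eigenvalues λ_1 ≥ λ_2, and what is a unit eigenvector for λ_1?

Step 1 — characteristic polynomial of 2×2 Sigma:
  det(Sigma - λI) = λ² - trace · λ + det = 0.
  trace = 20 + 8 = 28, det = 20·8 - (4)² = 144.
Step 2 — discriminant:
  Δ = trace² - 4·det = 784 - 576 = 208.
Step 3 — eigenvalues:
  λ = (trace ± √Δ)/2 = (28 ± 14.4222)/2,
  λ_1 = 21.2111,  λ_2 = 6.7889.

Step 4 — unit eigenvector for λ_1: solve (Sigma - λ_1 I)v = 0. First row:
  (20 - 21.2111)·v_x + (4)·v_y = 0, i.e. (-1.2111)·v_x + (4)·v_y = 0,
  so v ∝ (b, λ_1 - a) = (4, 1.2111) = u.
  ||u|| = √((4)² + (1.2111)²) = √(17.4668) ≈ 4.1793,
  v_1 = u/||u|| ≈ (0.9571, 0.2898) (||v_1|| = 1).

λ_1 = 21.2111,  λ_2 = 6.7889;  v_1 ≈ (0.9571, 0.2898)


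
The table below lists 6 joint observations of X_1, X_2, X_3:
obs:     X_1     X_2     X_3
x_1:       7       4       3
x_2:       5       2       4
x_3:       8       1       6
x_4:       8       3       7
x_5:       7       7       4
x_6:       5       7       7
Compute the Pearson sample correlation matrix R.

Step 1 — column means:
  mean(X_1) = (7 + 5 + 8 + 8 + 7 + 5) / 6 = 40/6 = 6.6667
  mean(X_2) = (4 + 2 + 1 + 3 + 7 + 7) / 6 = 24/6 = 4
  mean(X_3) = (3 + 4 + 6 + 7 + 4 + 7) / 6 = 31/6 = 5.1667

Step 2 — sample variances and covariances s[i,j] = (1/(n-1)) · Σ_k (x_{k,i} - mean_i) · (x_{k,j} - mean_j), with n-1 = 5:
  s[X_1,X_1] = ((0.3333)·(0.3333) + (-1.6667)·(-1.6667) + (1.3333)·(1.3333) + (1.3333)·(1.3333) + (0.3333)·(0.3333) + (-1.6667)·(-1.6667)) / 5 = 9.3333/5 = 1.8667
  s[X_1,X_2] = ((0.3333)·(0) + (-1.6667)·(-2) + (1.3333)·(-3) + (1.3333)·(-1) + (0.3333)·(3) + (-1.6667)·(3)) / 5 = -6/5 = -1.2
  s[X_1,X_3] = ((0.3333)·(-2.1667) + (-1.6667)·(-1.1667) + (1.3333)·(0.8333) + (1.3333)·(1.8333) + (0.3333)·(-1.1667) + (-1.6667)·(1.8333)) / 5 = 1.3333/5 = 0.2667
  s[X_2,X_2] = ((0)·(0) + (-2)·(-2) + (-3)·(-3) + (-1)·(-1) + (3)·(3) + (3)·(3)) / 5 = 32/5 = 6.4
  s[X_2,X_3] = ((0)·(-2.1667) + (-2)·(-1.1667) + (-3)·(0.8333) + (-1)·(1.8333) + (3)·(-1.1667) + (3)·(1.8333)) / 5 = 0/5 = 0
  s[X_3,X_3] = ((-2.1667)·(-2.1667) + (-1.1667)·(-1.1667) + (0.8333)·(0.8333) + (1.8333)·(1.8333) + (-1.1667)·(-1.1667) + (1.8333)·(1.8333)) / 5 = 14.8333/5 = 2.9667
  Sample standard deviations s_i = √(s[i,i]):
  s(X_1) = √(1.8667) = 1.3663
  s(X_2) = √(6.4) = 2.5298
  s(X_3) = √(2.9667) = 1.7224

Step 3 — r_{ij} = s_{ij} / (s_i · s_j):
  r[X_1,X_1] = 1 (diagonal).
  r[X_1,X_2] = -1.2 / (1.3663 · 2.5298) = -1.2 / 3.4564 = -0.3472
  r[X_1,X_3] = 0.2667 / (1.3663 · 1.7224) = 0.2667 / 2.3532 = 0.1133
  r[X_2,X_2] = 1 (diagonal).
  r[X_2,X_3] = 0 / (2.5298 · 1.7224) = 0 / 4.3574 = 0
  r[X_3,X_3] = 1 (diagonal).

R is symmetric with unit diagonal. Assembling:

R = [[1, -0.3472, 0.1133],
 [-0.3472, 1, 0],
 [0.1133, 0, 1]]


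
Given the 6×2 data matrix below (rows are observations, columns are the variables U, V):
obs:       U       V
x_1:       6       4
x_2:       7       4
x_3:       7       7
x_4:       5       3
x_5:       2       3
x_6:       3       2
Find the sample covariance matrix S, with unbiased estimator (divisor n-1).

Step 1 — column means:
  mean(U) = (6 + 7 + 7 + 5 + 2 + 3) / 6 = 30/6 = 5
  mean(V) = (4 + 4 + 7 + 3 + 3 + 2) / 6 = 23/6 = 3.8333

Step 2 — sample covariance S[i,j] = (1/(n-1)) · Σ_k (x_{k,i} - mean_i) · (x_{k,j} - mean_j), with n-1 = 5.
  S[U,U] = ((1)·(1) + (2)·(2) + (2)·(2) + (0)·(0) + (-3)·(-3) + (-2)·(-2)) / 5 = 22/5 = 4.4
  S[U,V] = ((1)·(0.1667) + (2)·(0.1667) + (2)·(3.1667) + (0)·(-0.8333) + (-3)·(-0.8333) + (-2)·(-1.8333)) / 5 = 13/5 = 2.6
  S[V,V] = ((0.1667)·(0.1667) + (0.1667)·(0.1667) + (3.1667)·(3.1667) + (-0.8333)·(-0.8333) + (-0.8333)·(-0.8333) + (-1.8333)·(-1.8333)) / 5 = 14.8333/5 = 2.9667

S is symmetric (S[j,i] = S[i,j]). Assembling:

S = [[4.4, 2.6],
 [2.6, 2.9667]]


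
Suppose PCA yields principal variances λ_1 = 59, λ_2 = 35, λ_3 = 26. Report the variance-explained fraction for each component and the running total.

Step 1 — total variance = trace(Sigma) = Σ λ_i = 59 + 35 + 26 = 120.

Step 2 — fraction explained by component i = λ_i / Σ λ:
  PC1: 59/120 = 0.4917
  PC2: 35/120 = 0.2917
  PC3: 26/120 = 0.2167

Step 3 — cumulative fraction after k components = (λ_1 + ... + λ_k) / Σ λ:
  k = 1: 59/120 = 0.4917
  k = 2: (59 + 35)/120 = 94/120 = 0.7833
  k = 3: (59 + 35 + 26)/120 = 120/120 = 1

Summary (fraction, with percent):

explained: PC1 0.4917 (49.17%), PC2 0.2917 (29.17%), PC3 0.2167 (21.67%);  cumulative: 0.4917, 0.7833, 1
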